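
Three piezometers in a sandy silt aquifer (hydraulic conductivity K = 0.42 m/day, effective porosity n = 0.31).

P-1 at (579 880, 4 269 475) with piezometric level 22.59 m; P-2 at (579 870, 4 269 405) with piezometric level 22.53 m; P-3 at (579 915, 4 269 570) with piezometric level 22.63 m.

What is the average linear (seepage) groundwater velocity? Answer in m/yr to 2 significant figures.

1.1 m/yr

Differences from P-1: to P-2 (Δx, Δy, Δh) = (-10, -70, -0.06); to P-3 = (35, 95, +0.04).
Solve a·Δx + b·Δy = Δh: det = (-10)·95 − 35·(-70) = 1500.
∂h/∂x = [(-0.06)·95 − (+0.04)·(-70)] / 1500 = -0.001933
∂h/∂y = [(-10)·(+0.04) − 35·(-0.06)] / 1500 = +0.001133
|∇h| = √(-0.001933² + 0.001133²) = 0.002241
Seepage velocity v = K·i/n = 0.42 × 0.002241 / 0.31 = 0.003036 m/day = 1.109 m/yr.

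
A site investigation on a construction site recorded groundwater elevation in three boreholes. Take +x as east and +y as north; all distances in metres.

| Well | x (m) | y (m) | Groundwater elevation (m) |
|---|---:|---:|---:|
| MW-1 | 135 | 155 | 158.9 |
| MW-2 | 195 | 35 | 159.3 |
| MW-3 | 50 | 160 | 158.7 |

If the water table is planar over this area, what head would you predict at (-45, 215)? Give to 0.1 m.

Taking MW-1 as reference: MW-2−MW-1 = (60, -120, +0.4); MW-3−MW-1 = (-85, 5, -0.2).
Solve a·Δx + b·Δy = Δh: det = 60·5 − (-85)·(-120) = -9900.
∂h/∂x = [(+0.4)·5 − (-0.2)·(-120)] / -9900 = +0.002222
∂h/∂y = [60·(-0.2) − (-85)·(+0.4)] / -9900 = -0.002222
h(-45, 215) = 158.9 + (+0.002222)·(-180) + (-0.002222)·(60) = 158.9 -0.400 -0.133 = 158.367 m.

158.4 m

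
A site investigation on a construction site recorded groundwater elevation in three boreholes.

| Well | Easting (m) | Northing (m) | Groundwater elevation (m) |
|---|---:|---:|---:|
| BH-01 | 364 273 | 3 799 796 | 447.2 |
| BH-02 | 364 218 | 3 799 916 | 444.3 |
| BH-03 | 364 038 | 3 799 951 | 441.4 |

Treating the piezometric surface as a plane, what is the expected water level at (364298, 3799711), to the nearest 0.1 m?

Differences from BH-01: to BH-02 (Δx, Δy, Δh) = (-55, 120, -2.9); to BH-03 = (-235, 155, -5.8).
Solve a·Δx + b·Δy = Δh: det = (-55)·155 − (-235)·120 = 19675.
∂h/∂x = [(-2.9)·155 − (-5.8)·120] / 19675 = +0.01253
∂h/∂y = [(-55)·(-5.8) − (-235)·(-2.9)] / 19675 = -0.01842
h(364298, 3799711) = 447.2 + (+0.01253)·(25) + (-0.01842)·(-85) = 447.2 +0.313 +1.566 = 449.079 m.

449.1 m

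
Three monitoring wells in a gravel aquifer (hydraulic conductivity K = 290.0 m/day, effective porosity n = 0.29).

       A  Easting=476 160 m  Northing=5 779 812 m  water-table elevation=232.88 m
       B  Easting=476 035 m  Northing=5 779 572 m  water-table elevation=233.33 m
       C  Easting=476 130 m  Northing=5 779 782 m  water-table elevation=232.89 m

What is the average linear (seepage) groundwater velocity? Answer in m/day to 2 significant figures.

4.8 m/day

Three-point gradient (reference A): Δ to B = (-125, -240, +0.45), Δ to C = (-30, -30, +0.01).
∂h/∂x = +0.003217, ∂h/∂y = -0.003551 (det = -3450).
|∇h| = √(0.003217² + -0.003551²) = 0.004792
Seepage velocity v = K·i/n = 290.0 × 0.004792 / 0.29 = 4.792 m/day.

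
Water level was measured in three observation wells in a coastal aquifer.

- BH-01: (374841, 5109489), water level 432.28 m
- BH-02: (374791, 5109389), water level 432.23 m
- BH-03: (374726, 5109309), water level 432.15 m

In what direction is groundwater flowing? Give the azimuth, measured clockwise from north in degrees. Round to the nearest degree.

281°

With h = a·x + b·y + c and BH-01 as origin, the differences give:
  (-50)·a + (-100)·b = -0.05
  (-115)·a + (-180)·b = -0.13
Eliminate b (×(-180) and ×(-100), subtract): -2500·a = -4.000 → a = ∂h/∂x = +0.001600
Back-substitute: b = ∂h/∂y = -0.0003000.
Flow direction (−∇h) has components (-0.001600 E, +0.0003000 N).
Azimuth = atan2(E, N) = atan2(-0.001600, +0.0003000) = 280.6° ≈ 281°.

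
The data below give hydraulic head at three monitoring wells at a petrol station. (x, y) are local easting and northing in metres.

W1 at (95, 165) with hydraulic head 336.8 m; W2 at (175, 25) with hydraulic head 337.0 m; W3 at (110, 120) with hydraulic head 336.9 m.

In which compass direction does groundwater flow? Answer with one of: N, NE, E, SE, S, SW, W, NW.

With h = a·x + b·y + c and W1 as origin, the differences give:
  80·a + (-140)·b = +0.2
  15·a + (-45)·b = +0.1
Eliminate b (×(-45) and ×(-140), subtract): -1500·a = 5.00 → a = ∂h/∂x = -0.003333
Back-substitute: b = ∂h/∂y = -0.003333.
Flow = −∇h = (+0.003333 east, +0.003333 north), which points northeast.

NE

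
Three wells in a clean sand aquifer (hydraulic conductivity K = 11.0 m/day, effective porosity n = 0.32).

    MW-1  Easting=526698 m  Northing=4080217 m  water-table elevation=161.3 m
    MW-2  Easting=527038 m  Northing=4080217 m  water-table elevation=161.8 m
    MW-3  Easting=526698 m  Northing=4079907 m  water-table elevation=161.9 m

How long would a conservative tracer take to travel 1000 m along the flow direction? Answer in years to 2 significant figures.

∂h/∂x = (161.8 − 161.3) / (527038 − 526698) = +0.001471
∂h/∂y = (161.9 − 161.3) / (4079907 − 4080217) = -0.001935
|∇h| = √(0.001471² + -0.001935²) = 0.002431
Seepage velocity v = K·i/n = 11.0 × 0.002431 / 0.32 = 0.08357 m/day.
t = 1000 / 0.08357 = 1.197e+04 days = 32.8 years.

33 years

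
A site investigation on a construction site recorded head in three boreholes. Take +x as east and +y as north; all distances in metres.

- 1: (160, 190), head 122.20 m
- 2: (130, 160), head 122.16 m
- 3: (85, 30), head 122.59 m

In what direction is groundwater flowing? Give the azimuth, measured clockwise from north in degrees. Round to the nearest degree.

Taking 1 as reference: 2−1 = (-30, -30, -0.04); 3−1 = (-75, -160, +0.39).
Determinant of the coordinate differences = (-30)·(-160) − (-75)·(-30) = 2550.
∂h/∂x = [(-0.04)·(-160) − (+0.39)·(-30)] / 2550 = +0.007098
∂h/∂y = [(-30)·(+0.39) − (-75)·(-0.04)] / 2550 = -0.005765
Flow direction (−∇h) has components (-0.007098 E, +0.005765 N).
Azimuth = atan2(E, N) = atan2(-0.007098, +0.005765) = 309.1° ≈ 309°.

309°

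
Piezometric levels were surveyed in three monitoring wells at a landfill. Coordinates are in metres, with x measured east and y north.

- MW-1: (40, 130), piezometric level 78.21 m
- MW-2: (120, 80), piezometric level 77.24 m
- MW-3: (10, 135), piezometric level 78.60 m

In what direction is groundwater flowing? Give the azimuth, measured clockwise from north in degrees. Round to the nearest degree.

Differences from MW-1: to MW-2 (Δx, Δy, Δh) = (80, -50, -0.97); to MW-3 = (-30, 5, +0.39).
Solve a·Δx + b·Δy = Δh: det = 80·5 − (-30)·(-50) = -1100.
∂h/∂x = [(-0.97)·5 − (+0.39)·(-50)] / -1100 = -0.01332
∂h/∂y = [80·(+0.39) − (-30)·(-0.97)] / -1100 = -0.001909
Flow direction (−∇h) has components (+0.01332 E, +0.001909 N).
Azimuth = atan2(E, N) = atan2(+0.01332, +0.001909) = 81.8° ≈ 082°.

082°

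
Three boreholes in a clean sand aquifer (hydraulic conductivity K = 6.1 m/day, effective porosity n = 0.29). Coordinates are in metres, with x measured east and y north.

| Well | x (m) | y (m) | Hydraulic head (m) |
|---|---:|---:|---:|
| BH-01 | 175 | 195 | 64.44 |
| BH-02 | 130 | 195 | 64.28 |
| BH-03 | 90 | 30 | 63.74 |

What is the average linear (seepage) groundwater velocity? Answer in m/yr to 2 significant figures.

Three-point gradient (reference BH-01): Δ to BH-02 = (-45, 0, -0.16), Δ to BH-03 = (-85, -165, -0.70).
∂h/∂x = +0.003556, ∂h/∂y = +0.002411 (det = 7425).
|∇h| = √(0.003556² + 0.002411²) = 0.004296
Seepage velocity v = K·i/n = 6.1 × 0.004296 / 0.29 = 0.09036 m/day = 33 m/yr.

33 m/yr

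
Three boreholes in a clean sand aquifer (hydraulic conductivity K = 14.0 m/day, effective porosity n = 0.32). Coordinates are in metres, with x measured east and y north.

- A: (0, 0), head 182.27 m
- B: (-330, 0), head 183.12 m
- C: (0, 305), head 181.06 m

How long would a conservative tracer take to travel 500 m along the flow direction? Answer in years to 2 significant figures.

6.6 years

∂h/∂x = (183.12 − 182.27) / (-330 − 0) = -0.002576
∂h/∂y = (181.06 − 182.27) / (305 − 0) = -0.003967
|∇h| = √(-0.002576² + -0.003967²) = 0.00473
Seepage velocity v = K·i/n = 14.0 × 0.00473 / 0.32 = 0.2069 m/day.
t = 500 / 0.2069 = 2417 days = 6.62 years.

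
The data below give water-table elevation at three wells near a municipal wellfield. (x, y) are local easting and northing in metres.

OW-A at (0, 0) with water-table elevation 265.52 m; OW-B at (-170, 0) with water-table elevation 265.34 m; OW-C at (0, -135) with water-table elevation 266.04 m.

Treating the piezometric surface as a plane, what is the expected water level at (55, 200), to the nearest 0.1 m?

∂h/∂x = (265.34 − 265.52) / (-170 − 0) = +0.001059
∂h/∂y = (266.04 − 265.52) / (-135 − 0) = -0.003852
h(55, 200) = 265.52 + (+0.001059)·(55) + (-0.003852)·(200) = 265.52 +0.058 -0.770 = 264.808 m.

264.8 m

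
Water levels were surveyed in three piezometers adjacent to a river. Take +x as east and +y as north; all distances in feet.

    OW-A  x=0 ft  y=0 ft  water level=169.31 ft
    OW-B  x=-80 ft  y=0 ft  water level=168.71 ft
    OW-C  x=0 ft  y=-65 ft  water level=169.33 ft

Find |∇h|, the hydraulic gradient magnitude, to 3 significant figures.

∂h/∂x = (168.71 − 169.31) / (-80 − 0) = +0.007500
∂h/∂y = (169.33 − 169.31) / (-65 − 0) = -0.0003077
|∇h| = √(0.007500² + -0.0003077²) = 0.007506

0.00751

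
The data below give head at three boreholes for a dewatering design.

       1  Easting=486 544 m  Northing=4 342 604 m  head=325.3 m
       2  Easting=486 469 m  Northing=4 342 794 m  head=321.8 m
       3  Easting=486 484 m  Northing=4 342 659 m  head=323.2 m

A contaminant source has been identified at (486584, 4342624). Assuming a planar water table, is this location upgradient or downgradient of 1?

Three-point gradient (reference 1): Δ to 2 = (-75, 190, -3.5), Δ to 3 = (-60, 55, -2.1).
∂h/∂x = +0.02838, ∂h/∂y = -0.007216 (det = 7275).
Head at (486584, 4342624) = 325.3 + (+0.02838)·(40) + (-0.007216)·(20) = 326.29 m.
That is higher than the 325.3 m at 1, so the point is upgradient.

upgradient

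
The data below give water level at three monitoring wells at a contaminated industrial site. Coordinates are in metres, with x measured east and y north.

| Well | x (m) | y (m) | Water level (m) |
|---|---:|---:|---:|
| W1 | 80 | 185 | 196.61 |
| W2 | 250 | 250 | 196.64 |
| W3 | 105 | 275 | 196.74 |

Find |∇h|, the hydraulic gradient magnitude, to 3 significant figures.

With h = a·x + b·y + c and W1 as origin, the differences give:
  170·a + 65·b = +0.03
  25·a + 90·b = +0.13
Eliminate b (×90 and ×65, subtract): 13675·a = -5.750 → a = ∂h/∂x = -0.0004205
Back-substitute: b = ∂h/∂y = +0.001561.
|∇h| = √(-0.0004205² + 0.001561²) = 0.001617

0.00162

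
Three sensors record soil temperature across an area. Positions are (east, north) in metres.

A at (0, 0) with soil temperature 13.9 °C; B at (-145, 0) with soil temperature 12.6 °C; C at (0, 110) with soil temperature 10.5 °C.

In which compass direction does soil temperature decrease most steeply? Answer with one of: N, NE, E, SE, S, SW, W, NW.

N

∂T/∂x = (12.6 − 13.9) / (-145 − 0) = +0.008966
∂T/∂y = (10.5 − 13.9) / (110 − 0) = -0.03091
Steepest decrease is along −∇f = (-0.008966 E, +0.03091 N) → north.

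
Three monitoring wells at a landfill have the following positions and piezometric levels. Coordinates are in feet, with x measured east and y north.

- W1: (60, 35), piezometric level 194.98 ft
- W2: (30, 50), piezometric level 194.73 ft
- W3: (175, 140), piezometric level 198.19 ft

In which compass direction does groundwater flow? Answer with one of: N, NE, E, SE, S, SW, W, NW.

SW

Differences from W1: to W2 (Δx, Δy, Δh) = (-30, 15, -0.25); to W3 = (115, 105, +3.21).
Determinant of the coordinate differences = (-30)·105 − 115·15 = -4875.
∂h/∂x = [(-0.25)·105 − (+3.21)·15] / -4875 = +0.01526
∂h/∂y = [(-30)·(+3.21) − 115·(-0.25)] / -4875 = +0.01386
Flow = −∇h = (-0.01526 east, -0.01386 north), which points southwest.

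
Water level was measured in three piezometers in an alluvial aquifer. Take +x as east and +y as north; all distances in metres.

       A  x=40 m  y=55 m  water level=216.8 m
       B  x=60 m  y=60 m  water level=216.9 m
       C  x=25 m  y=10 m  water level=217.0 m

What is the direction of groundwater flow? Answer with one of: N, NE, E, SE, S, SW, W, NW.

NW

Differences from A: to B (Δx, Δy, Δh) = (20, 5, +0.1); to C = (-15, -45, +0.2).
Solve a·Δx + b·Δy = Δh: det = 20·(-45) − (-15)·5 = -825.
∂h/∂x = [(+0.1)·(-45) − (+0.2)·5] / -825 = +0.006667
∂h/∂y = [20·(+0.2) − (-15)·(+0.1)] / -825 = -0.006667
Flow = −∇h = (-0.006667 east, +0.006667 north), which points northwest.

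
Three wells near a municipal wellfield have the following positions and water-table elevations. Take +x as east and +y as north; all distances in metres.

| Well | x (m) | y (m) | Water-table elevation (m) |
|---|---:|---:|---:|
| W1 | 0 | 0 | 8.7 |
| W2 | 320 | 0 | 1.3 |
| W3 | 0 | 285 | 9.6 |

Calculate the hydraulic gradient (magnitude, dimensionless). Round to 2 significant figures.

0.023

∂h/∂x = (1.3 − 8.7) / (320 − 0) = -0.02312
∂h/∂y = (9.6 − 8.7) / (285 − 0) = +0.003158
|∇h| = √(-0.02312² + 0.003158²) = 0.02333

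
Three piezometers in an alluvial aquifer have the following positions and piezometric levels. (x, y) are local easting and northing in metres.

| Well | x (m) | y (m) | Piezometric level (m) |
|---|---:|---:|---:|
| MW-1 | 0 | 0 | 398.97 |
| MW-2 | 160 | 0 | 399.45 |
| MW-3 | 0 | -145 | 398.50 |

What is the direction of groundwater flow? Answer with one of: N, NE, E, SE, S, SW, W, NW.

∂h/∂x = (399.45 − 398.97) / (160 − 0) = +0.003000
∂h/∂y = (398.50 − 398.97) / (-145 − 0) = +0.003241
Flow = −∇h = (-0.003000 east, -0.003241 north), which points southwest.

SW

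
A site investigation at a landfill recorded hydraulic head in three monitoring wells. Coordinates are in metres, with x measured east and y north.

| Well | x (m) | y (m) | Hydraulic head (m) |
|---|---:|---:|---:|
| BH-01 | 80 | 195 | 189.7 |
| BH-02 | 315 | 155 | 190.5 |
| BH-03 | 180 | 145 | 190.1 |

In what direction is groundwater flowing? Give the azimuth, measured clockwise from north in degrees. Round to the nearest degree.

Three-point gradient (reference BH-01): Δ to BH-02 = (235, -40, +0.8), Δ to BH-03 = (100, -50, +0.4).
∂h/∂x = +0.003097, ∂h/∂y = -0.001806 (det = -7750).
Flow direction (−∇h) has components (-0.003097 E, +0.001806 N).
Azimuth = atan2(E, N) = atan2(-0.003097, +0.001806) = 300.3° ≈ 300°.

300°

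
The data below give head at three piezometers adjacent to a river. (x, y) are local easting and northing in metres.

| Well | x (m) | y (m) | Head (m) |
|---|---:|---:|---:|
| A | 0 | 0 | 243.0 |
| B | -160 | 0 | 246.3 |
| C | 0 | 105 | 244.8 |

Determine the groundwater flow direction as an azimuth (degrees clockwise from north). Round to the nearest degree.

∂h/∂x = (246.3 − 243.0) / (-160 − 0) = -0.02063
∂h/∂y = (244.8 − 243.0) / (105 − 0) = +0.01714
Flow direction (−∇h) has components (+0.02063 E, -0.01714 N).
Azimuth = atan2(E, N) = atan2(+0.02063, -0.01714) = 129.7° ≈ 130°.

130°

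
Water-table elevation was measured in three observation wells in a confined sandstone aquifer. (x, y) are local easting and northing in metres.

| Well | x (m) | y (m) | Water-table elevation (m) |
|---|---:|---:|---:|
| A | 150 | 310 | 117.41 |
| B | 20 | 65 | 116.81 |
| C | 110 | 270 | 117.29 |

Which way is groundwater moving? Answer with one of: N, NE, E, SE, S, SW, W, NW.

SW

Differences from A: to B (Δx, Δy, Δh) = (-130, -245, -0.60); to C = (-40, -40, -0.12).
Determinant of the coordinate differences = (-130)·(-40) − (-40)·(-245) = -4600.
∂h/∂x = [(-0.60)·(-40) − (-0.12)·(-245)] / -4600 = +0.001174
∂h/∂y = [(-130)·(-0.12) − (-40)·(-0.60)] / -4600 = +0.001826
Flow = −∇h = (-0.001174 east, -0.001826 north), which points southwest.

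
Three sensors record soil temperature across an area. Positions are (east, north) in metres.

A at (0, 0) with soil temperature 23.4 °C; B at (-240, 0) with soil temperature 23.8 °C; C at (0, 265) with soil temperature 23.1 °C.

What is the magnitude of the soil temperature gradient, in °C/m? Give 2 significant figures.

∂T/∂x = (23.8 − 23.4) / (-240 − 0) = -0.001667
∂T/∂y = (23.1 − 23.4) / (265 − 0) = -0.001132
|∇f| = √(-0.001667² + -0.001132²) = 0.002015 °C/m

0.0020 °C/m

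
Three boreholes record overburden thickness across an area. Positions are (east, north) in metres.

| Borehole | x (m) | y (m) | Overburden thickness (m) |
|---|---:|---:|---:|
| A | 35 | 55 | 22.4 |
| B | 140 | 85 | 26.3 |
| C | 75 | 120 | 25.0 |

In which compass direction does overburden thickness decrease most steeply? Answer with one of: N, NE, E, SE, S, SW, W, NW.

Taking A as reference: B−A = (105, 30, +3.9); C−A = (40, 65, +2.6).
Solve a·Δx + b·Δy = Δd: det = 105·65 − 40·30 = 5625.
∂d/∂x = [(+3.9)·65 − (+2.6)·30] / 5625 = +0.03120
∂d/∂y = [105·(+2.6) − 40·(+3.9)] / 5625 = +0.02080
Steepest decrease is along −∇f = (-0.03120 E, -0.02080 N) → southwest.

SW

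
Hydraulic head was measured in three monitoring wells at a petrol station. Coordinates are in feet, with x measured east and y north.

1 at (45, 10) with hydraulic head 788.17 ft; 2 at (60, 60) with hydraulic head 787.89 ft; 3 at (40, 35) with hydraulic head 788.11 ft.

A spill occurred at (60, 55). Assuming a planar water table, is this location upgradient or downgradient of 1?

downgradient

With h = a·x + b·y + c and 1 as origin, the differences give:
  15·a + 50·b = -0.28
  (-5)·a + 25·b = -0.06
Eliminate b (×25 and ×50, subtract): 625·a = -4.000 → a = ∂h/∂x = -0.006400
Back-substitute: b = ∂h/∂y = -0.003680.
Head at (60, 55) = 788.17 + (-0.006400)·(15) + (-0.003680)·(45) = 787.91 ft.
That is lower than the 788.17 ft at 1, so the point is downgradient.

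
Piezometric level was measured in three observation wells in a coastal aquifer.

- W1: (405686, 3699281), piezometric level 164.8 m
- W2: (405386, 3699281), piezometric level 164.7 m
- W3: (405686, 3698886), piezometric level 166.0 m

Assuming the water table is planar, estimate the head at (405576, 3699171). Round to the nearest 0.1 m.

∂h/∂x = (164.7 − 164.8) / (405386 − 405686) = +0.0003333
∂h/∂y = (166.0 − 164.8) / (3698886 − 3699281) = -0.003038
h(405576, 3699171) = 164.8 + (+0.0003333)·(-110) + (-0.003038)·(-110) = 164.8 -0.037 +0.334 = 165.098 m.

165.1 m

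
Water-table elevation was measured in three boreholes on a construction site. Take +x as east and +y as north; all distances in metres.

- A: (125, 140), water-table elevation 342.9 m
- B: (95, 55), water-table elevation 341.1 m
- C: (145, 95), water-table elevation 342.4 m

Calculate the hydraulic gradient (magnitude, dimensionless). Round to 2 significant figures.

0.021

With h = a·x + b·y + c and A as origin, the differences give:
  (-30)·a + (-85)·b = -1.8
  20·a + (-45)·b = -0.5
Eliminate b (×(-45) and ×(-85), subtract): 3050·a = 38.50 → a = ∂h/∂x = +0.01262
Back-substitute: b = ∂h/∂y = +0.01672.
|∇h| = √(0.01262² + 0.01672²) = 0.02095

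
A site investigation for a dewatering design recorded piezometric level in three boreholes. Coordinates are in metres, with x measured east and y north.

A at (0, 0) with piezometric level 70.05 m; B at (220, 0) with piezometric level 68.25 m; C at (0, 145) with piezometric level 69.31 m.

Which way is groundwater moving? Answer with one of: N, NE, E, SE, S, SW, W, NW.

NE

∂h/∂x = (68.25 − 70.05) / (220 − 0) = -0.008182
∂h/∂y = (69.31 − 70.05) / (145 − 0) = -0.005103
Flow = −∇h = (+0.008182 east, +0.005103 north), which points northeast.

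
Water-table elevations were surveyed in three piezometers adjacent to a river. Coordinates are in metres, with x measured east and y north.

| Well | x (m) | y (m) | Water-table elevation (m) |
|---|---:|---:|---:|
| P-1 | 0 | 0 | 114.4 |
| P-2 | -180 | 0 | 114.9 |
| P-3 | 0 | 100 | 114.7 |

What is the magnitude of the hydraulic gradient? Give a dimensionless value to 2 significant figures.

0.0041

∂h/∂x = (114.9 − 114.4) / (-180 − 0) = -0.002778
∂h/∂y = (114.7 − 114.4) / (100 − 0) = +0.003000
|∇h| = √(-0.002778² + 0.003000²) = 0.004089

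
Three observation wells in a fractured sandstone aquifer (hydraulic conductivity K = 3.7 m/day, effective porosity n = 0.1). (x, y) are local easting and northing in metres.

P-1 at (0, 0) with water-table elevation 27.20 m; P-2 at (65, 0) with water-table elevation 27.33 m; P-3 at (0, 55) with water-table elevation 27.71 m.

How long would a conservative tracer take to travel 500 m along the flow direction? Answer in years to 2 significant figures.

3.9 years

∂h/∂x = (27.33 − 27.20) / (65 − 0) = +0.002000
∂h/∂y = (27.71 − 27.20) / (55 − 0) = +0.009273
|∇h| = √(0.002000² + 0.009273²) = 0.009486
Seepage velocity v = K·i/n = 3.7 × 0.009486 / 0.1 = 0.351 m/day.
t = 500 / 0.351 = 1425 days = 3.9 years.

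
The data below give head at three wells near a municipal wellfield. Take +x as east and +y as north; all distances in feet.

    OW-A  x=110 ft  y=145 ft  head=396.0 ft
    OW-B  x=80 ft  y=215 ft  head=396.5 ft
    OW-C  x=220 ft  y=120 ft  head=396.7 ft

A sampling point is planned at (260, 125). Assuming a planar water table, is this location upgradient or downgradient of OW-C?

With h = a·x + b·y + c and OW-A as origin, the differences give:
  (-30)·a + 70·b = +0.5
  110·a + (-25)·b = +0.7
Eliminate b (×(-25) and ×70, subtract): -6950·a = -61.50 → a = ∂h/∂x = +0.008849
Back-substitute: b = ∂h/∂y = +0.01094.
Head at (260, 125) = 396.0 + (+0.008849)·(150) + (+0.01094)·(-20) = 397.11 ft.
That is higher than the 396.7 ft at OW-C, so the point is upgradient.

upgradient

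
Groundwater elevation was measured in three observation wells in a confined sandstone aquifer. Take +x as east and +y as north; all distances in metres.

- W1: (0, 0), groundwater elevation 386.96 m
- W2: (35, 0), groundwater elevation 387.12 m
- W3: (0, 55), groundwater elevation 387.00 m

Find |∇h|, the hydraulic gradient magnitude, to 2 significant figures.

0.0046

∂h/∂x = (387.12 − 386.96) / (35 − 0) = +0.004571
∂h/∂y = (387.00 − 386.96) / (55 − 0) = +0.0007273
|∇h| = √(0.004571² + 0.0007273²) = 0.004628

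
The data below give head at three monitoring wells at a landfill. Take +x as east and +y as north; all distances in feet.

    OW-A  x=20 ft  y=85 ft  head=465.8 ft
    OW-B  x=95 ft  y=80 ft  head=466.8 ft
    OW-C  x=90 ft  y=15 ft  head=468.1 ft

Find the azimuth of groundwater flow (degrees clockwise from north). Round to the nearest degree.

Taking OW-A as reference: OW-B−OW-A = (75, -5, +1.0); OW-C−OW-A = (70, -70, +2.3).
Solve a·Δx + b·Δy = Δh: det = 75·(-70) − 70·(-5) = -4900.
∂h/∂x = [(+1.0)·(-70) − (+2.3)·(-5)] / -4900 = +0.01194
∂h/∂y = [75·(+2.3) − 70·(+1.0)] / -4900 = -0.02092
Flow direction (−∇h) has components (-0.01194 E, +0.02092 N).
Azimuth = atan2(E, N) = atan2(-0.01194, +0.02092) = 330.3° ≈ 330°.

330°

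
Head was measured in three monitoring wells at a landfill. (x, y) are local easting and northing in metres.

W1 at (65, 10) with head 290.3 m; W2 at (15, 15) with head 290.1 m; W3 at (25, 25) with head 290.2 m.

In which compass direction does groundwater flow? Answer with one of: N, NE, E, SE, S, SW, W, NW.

SW

With h = a·x + b·y + c and W1 as origin, the differences give:
  (-50)·a + 5·b = -0.2
  (-40)·a + 15·b = -0.1
Eliminate b (×15 and ×5, subtract): -550·a = -2.50 → a = ∂h/∂x = +0.004545
Back-substitute: b = ∂h/∂y = +0.005455.
Flow = −∇h = (-0.004545 east, -0.005455 north), which points southwest.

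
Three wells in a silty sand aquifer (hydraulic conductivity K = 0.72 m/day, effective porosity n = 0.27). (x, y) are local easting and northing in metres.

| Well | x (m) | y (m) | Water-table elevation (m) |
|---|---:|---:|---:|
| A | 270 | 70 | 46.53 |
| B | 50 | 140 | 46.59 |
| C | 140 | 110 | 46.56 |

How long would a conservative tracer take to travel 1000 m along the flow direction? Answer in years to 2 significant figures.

250 years

Differences from A: to B (Δx, Δy, Δh) = (-220, 70, +0.06); to C = (-130, 40, +0.03).
Determinant of the coordinate differences = (-220)·40 − (-130)·70 = 300.
∂h/∂x = [(+0.06)·40 − (+0.03)·70] / 300 = +0.001000
∂h/∂y = [(-220)·(+0.03) − (-130)·(+0.06)] / 300 = +0.004000
|∇h| = √(0.001000² + 0.004000²) = 0.004123
Seepage velocity v = K·i/n = 0.72 × 0.004123 / 0.27 = 0.01099 m/day.
t = 1000 / 0.01099 = 9.099e+04 days = 249 years.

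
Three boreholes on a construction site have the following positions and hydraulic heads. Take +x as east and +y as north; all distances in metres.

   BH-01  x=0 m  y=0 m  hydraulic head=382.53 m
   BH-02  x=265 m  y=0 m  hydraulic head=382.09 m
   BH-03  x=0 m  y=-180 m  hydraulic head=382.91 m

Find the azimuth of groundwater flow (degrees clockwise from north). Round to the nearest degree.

∂h/∂x = (382.09 − 382.53) / (265 − 0) = -0.001660
∂h/∂y = (382.91 − 382.53) / (-180 − 0) = -0.002111
Flow direction (−∇h) has components (+0.001660 E, +0.002111 N).
Azimuth = atan2(E, N) = atan2(+0.001660, +0.002111) = 38.2° ≈ 038°.

038°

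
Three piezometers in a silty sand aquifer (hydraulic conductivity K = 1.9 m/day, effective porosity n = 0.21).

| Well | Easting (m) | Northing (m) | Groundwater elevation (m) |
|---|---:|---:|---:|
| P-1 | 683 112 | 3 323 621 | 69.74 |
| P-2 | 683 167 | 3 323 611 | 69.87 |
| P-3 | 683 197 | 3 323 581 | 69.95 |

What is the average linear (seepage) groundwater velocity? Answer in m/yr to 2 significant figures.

7.7 m/yr

Three-point gradient (reference P-1): Δ to P-2 = (55, -10, +0.13), Δ to P-3 = (85, -40, +0.21).
∂h/∂x = +0.002296, ∂h/∂y = -0.0003704 (det = -1350).
|∇h| = √(0.002296² + -0.0003704²) = 0.002326
Seepage velocity v = K·i/n = 1.9 × 0.002326 / 0.21 = 0.02104 m/day = 7.685 m/yr.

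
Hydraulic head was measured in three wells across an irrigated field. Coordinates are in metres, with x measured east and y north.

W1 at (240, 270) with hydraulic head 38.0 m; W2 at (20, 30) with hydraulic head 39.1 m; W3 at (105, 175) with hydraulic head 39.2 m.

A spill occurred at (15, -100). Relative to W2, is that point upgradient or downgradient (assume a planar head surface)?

With h = a·x + b·y + c and W1 as origin, the differences give:
  (-220)·a + (-240)·b = +1.1
  (-135)·a + (-95)·b = +1.2
Eliminate b (×(-95) and ×(-240), subtract): -11500·a = 183.50 → a = ∂h/∂x = -0.01596
Back-substitute: b = ∂h/∂y = +0.01004.
Head at (15, -100) = 38.0 + (-0.01596)·(-225) + (+0.01004)·(-370) = 37.87 m.
That is lower than the 39.1 m at W2, so the point is downgradient.

downgradient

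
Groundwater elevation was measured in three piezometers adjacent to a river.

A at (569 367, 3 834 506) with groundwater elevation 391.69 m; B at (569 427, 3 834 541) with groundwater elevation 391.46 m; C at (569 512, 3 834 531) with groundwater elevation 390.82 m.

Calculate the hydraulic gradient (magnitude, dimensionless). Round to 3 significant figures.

Three-point gradient (reference A): Δ to B = (60, 35, -0.23), Δ to C = (145, 25, -0.87).
∂h/∂x = -0.006909, ∂h/∂y = +0.005273 (det = -3575).
|∇h| = √(-0.006909² + 0.005273²) = 0.008691

0.00869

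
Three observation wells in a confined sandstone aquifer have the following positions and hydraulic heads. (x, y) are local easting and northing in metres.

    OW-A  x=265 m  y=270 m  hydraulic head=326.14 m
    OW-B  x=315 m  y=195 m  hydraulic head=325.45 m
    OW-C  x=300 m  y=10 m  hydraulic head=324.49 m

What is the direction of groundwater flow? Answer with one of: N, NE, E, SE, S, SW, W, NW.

SE

With h = a·x + b·y + c and OW-A as origin, the differences give:
  50·a + (-75)·b = -0.69
  35·a + (-260)·b = -1.65
Eliminate b (×(-260) and ×(-75), subtract): -10375·a = 55.650 → a = ∂h/∂x = -0.005364
Back-substitute: b = ∂h/∂y = +0.005624.
Flow = −∇h = (+0.005364 east, -0.005624 north), which points southeast.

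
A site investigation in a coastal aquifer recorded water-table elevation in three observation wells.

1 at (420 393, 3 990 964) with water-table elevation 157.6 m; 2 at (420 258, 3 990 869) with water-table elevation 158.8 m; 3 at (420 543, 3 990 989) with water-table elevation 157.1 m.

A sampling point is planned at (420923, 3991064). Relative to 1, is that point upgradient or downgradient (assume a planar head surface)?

downgradient

With h = a·x + b·y + c and 1 as origin, the differences give:
  (-135)·a + (-95)·b = +1.2
  150·a + 25·b = -0.5
Eliminate b (×25 and ×(-95), subtract): 10875·a = -17.50 → a = ∂h/∂x = -0.001609
Back-substitute: b = ∂h/∂y = -0.01034.
Head at (420923, 3991064) = 157.6 + (-0.001609)·(530) + (-0.01034)·(100) = 155.71 m.
That is lower than the 157.6 m at 1, so the point is downgradient.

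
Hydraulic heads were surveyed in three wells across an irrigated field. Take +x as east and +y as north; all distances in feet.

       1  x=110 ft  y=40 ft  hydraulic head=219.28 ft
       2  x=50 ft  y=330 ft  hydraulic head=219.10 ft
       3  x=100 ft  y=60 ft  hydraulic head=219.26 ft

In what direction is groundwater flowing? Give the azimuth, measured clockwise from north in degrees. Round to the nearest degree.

285°

Differences from 1: to 2 (Δx, Δy, Δh) = (-60, 290, -0.18); to 3 = (-10, 20, -0.02).
Solve a·Δx + b·Δy = Δh: det = (-60)·20 − (-10)·290 = 1700.
∂h/∂x = [(-0.18)·20 − (-0.02)·290] / 1700 = +0.001294
∂h/∂y = [(-60)·(-0.02) − (-10)·(-0.18)] / 1700 = -0.0003529
Flow direction (−∇h) has components (-0.001294 E, +0.0003529 N).
Azimuth = atan2(E, N) = atan2(-0.001294, +0.0003529) = 285.3° ≈ 285°.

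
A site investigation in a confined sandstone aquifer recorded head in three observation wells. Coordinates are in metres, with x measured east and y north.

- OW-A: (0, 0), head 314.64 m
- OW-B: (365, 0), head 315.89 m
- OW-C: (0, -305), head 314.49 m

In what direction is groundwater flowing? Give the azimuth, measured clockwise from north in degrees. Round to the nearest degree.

∂h/∂x = (315.89 − 314.64) / (365 − 0) = +0.003425
∂h/∂y = (314.49 − 314.64) / (-305 − 0) = +0.0004918
Flow direction (−∇h) has components (-0.003425 E, -0.0004918 N).
Azimuth = atan2(E, N) = atan2(-0.003425, -0.0004918) = 261.8° ≈ 262°.

262°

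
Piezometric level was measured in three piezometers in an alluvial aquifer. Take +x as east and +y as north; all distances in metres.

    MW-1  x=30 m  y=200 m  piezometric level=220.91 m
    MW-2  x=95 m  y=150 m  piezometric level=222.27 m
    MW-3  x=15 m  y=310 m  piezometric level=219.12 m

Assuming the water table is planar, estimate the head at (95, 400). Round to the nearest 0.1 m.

218.5 m

Taking MW-1 as reference: MW-2−MW-1 = (65, -50, +1.36); MW-3−MW-1 = (-15, 110, -1.79).
Solve a·Δx + b·Δy = Δh: det = 65·110 − (-15)·(-50) = 6400.
∂h/∂x = [(+1.36)·110 − (-1.79)·(-50)] / 6400 = +0.009391
∂h/∂y = [65·(-1.79) − (-15)·(+1.36)] / 6400 = -0.01499
h(95, 400) = 220.91 + (+0.009391)·(65) + (-0.01499)·(200) = 220.91 +0.610 -2.998 = 218.522 m.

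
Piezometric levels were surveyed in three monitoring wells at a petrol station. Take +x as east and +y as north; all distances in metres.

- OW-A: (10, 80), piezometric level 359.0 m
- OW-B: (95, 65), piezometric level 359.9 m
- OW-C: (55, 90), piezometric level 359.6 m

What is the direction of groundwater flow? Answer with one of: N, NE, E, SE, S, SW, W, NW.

SW

Taking OW-A as reference: OW-B−OW-A = (85, -15, +0.9); OW-C−OW-A = (45, 10, +0.6).
Solve a·Δx + b·Δy = Δh: det = 85·10 − 45·(-15) = 1525.
∂h/∂x = [(+0.9)·10 − (+0.6)·(-15)] / 1525 = +0.01180
∂h/∂y = [85·(+0.6) − 45·(+0.9)] / 1525 = +0.006885
Flow = −∇h = (-0.01180 east, -0.006885 north), which points southwest.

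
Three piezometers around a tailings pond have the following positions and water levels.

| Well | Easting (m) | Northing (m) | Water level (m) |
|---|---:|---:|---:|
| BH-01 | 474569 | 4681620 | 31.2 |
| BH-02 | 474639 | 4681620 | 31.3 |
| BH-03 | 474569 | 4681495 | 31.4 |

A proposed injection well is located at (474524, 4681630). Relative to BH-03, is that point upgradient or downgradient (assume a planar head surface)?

∂h/∂x = (31.3 − 31.2) / (474639 − 474569) = +0.001429
∂h/∂y = (31.4 − 31.2) / (4681495 − 4681620) = -0.001600
Head at (474524, 4681630) = 31.2 + (+0.001429)·(-45) + (-0.001600)·(10) = 31.12 m.
That is lower than the 31.4 m at BH-03, so the point is downgradient.

downgradient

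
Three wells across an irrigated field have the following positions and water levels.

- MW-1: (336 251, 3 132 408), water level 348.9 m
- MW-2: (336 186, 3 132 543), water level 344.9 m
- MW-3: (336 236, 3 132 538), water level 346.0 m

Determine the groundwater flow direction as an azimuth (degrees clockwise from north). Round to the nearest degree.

315°

Taking MW-1 as reference: MW-2−MW-1 = (-65, 135, -4.0); MW-3−MW-1 = (-15, 130, -2.9).
Determinant of the coordinate differences = (-65)·130 − (-15)·135 = -6425.
∂h/∂x = [(-4.0)·130 − (-2.9)·135] / -6425 = +0.02000
∂h/∂y = [(-65)·(-2.9) − (-15)·(-4.0)] / -6425 = -0.02000
Flow direction (−∇h) has components (-0.02000 E, +0.02000 N).
Azimuth = atan2(E, N) = atan2(-0.02000, +0.02000) = 315.0° ≈ 315°.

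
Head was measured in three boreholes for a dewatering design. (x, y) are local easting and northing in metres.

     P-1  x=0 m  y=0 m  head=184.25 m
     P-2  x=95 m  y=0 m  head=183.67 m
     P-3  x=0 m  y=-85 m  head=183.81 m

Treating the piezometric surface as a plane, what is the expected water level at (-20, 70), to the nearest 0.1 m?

184.7 m

∂h/∂x = (183.67 − 184.25) / (95 − 0) = -0.006105
∂h/∂y = (183.81 − 184.25) / (-85 − 0) = +0.005176
h(-20, 70) = 184.25 + (-0.006105)·(-20) + (+0.005176)·(70) = 184.25 +0.122 +0.362 = 184.734 m.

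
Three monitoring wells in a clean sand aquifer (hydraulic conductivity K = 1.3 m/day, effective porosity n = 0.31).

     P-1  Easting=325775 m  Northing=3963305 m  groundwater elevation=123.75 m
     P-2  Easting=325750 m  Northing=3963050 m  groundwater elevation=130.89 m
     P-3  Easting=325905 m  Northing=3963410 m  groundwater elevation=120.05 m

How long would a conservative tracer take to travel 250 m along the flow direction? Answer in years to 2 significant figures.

5.8 years

With h = a·x + b·y + c and P-1 as origin, the differences give:
  (-25)·a + (-255)·b = +7.14
  130·a + 105·b = -3.70
Eliminate b (×105 and ×(-255), subtract): 30525·a = -193.800 → a = ∂h/∂x = -0.006349
Back-substitute: b = ∂h/∂y = -0.02738.
|∇h| = √(-0.006349² + -0.02738²) = 0.02811
Seepage velocity v = K·i/n = 1.3 × 0.02811 / 0.31 = 0.1179 m/day.
t = 250 / 0.1179 = 2120 days = 5.8 years.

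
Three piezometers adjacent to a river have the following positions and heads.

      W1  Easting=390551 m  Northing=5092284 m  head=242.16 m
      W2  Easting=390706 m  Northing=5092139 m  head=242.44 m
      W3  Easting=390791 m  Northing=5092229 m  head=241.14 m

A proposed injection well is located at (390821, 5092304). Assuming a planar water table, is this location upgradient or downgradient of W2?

With h = a·x + b·y + c and W1 as origin, the differences give:
  155·a + (-145)·b = +0.28
  240·a + (-55)·b = -1.02
Eliminate b (×(-55) and ×(-145), subtract): 26275·a = -163.300 → a = ∂h/∂x = -0.006215
Back-substitute: b = ∂h/∂y = -0.008575.
Head at (390821, 5092304) = 242.16 + (-0.006215)·(270) + (-0.008575)·(20) = 240.31 m.
That is lower than the 242.44 m at W2, so the point is downgradient.

downgradient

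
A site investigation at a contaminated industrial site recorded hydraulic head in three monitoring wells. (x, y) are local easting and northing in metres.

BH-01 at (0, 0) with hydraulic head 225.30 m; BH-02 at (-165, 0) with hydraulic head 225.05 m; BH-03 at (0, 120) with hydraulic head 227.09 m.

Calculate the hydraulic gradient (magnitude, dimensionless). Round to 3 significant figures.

∂h/∂x = (225.05 − 225.30) / (-165 − 0) = +0.001515
∂h/∂y = (227.09 − 225.30) / (120 − 0) = +0.01492
|∇h| = √(0.001515² + 0.01492²) = 0.015

0.0150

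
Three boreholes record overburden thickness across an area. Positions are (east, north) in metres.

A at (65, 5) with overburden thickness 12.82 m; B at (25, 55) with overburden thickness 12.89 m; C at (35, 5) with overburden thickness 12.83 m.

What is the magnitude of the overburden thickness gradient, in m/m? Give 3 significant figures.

Taking A as reference: B−A = (-40, 50, +0.07); C−A = (-30, 0, +0.01).
Determinant of the coordinate differences = (-40)·0 − (-30)·50 = 1500.
∂d/∂x = [(+0.07)·0 − (+0.01)·50] / 1500 = -0.0003333
∂d/∂y = [(-40)·(+0.01) − (-30)·(+0.07)] / 1500 = +0.001133
|∇f| = √(-0.0003333² + 0.001133²) = 0.001181 m/m

0.00118 m/m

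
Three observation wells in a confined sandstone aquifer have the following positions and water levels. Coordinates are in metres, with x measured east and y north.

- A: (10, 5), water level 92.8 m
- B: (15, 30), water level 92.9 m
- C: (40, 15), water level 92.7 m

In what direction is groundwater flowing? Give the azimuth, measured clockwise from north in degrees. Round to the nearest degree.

Taking A as reference: B−A = (5, 25, +0.1); C−A = (30, 10, -0.1).
Determinant of the coordinate differences = 5·10 − 30·25 = -700.
∂h/∂x = [(+0.1)·10 − (-0.1)·25] / -700 = -0.005000
∂h/∂y = [5·(-0.1) − 30·(+0.1)] / -700 = +0.005000
Flow direction (−∇h) has components (+0.005000 E, -0.005000 N).
Azimuth = atan2(E, N) = atan2(+0.005000, -0.005000) = 135.0° ≈ 135°.

135°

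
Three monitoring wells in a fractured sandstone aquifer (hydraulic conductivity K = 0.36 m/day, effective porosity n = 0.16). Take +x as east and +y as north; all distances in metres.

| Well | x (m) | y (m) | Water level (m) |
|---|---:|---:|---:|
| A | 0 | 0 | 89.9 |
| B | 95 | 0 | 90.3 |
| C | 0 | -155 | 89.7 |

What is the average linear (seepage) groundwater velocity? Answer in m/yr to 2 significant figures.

∂h/∂x = (90.3 − 89.9) / (95 − 0) = +0.004211
∂h/∂y = (89.7 − 89.9) / (-155 − 0) = +0.001290
|∇h| = √(0.004211² + 0.001290²) = 0.004404
Seepage velocity v = K·i/n = 0.36 × 0.004404 / 0.16 = 0.009909 m/day = 3.619 m/yr.

3.6 m/yr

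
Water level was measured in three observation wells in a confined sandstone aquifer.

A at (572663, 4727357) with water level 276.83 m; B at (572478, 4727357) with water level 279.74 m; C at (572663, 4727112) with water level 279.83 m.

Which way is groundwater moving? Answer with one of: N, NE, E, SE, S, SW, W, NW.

∂h/∂x = (279.74 − 276.83) / (572478 − 572663) = -0.01573
∂h/∂y = (279.83 − 276.83) / (4727112 − 4727357) = -0.01224
Flow = −∇h = (+0.01573 east, +0.01224 north), which points northeast.

NE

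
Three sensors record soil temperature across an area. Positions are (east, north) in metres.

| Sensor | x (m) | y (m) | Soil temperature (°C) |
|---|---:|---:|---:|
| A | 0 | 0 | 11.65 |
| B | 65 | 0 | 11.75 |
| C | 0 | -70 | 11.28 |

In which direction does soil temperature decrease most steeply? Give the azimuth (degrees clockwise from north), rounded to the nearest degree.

196°

∂T/∂x = (11.75 − 11.65) / (65 − 0) = +0.001538
∂T/∂y = (11.28 − 11.65) / (-70 − 0) = +0.005286
Steepest decrease is along −∇f: components (-0.001538 E, -0.005286 N).
Azimuth = atan2(-0.001538, -0.005286) = 196.2° ≈ 196°.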